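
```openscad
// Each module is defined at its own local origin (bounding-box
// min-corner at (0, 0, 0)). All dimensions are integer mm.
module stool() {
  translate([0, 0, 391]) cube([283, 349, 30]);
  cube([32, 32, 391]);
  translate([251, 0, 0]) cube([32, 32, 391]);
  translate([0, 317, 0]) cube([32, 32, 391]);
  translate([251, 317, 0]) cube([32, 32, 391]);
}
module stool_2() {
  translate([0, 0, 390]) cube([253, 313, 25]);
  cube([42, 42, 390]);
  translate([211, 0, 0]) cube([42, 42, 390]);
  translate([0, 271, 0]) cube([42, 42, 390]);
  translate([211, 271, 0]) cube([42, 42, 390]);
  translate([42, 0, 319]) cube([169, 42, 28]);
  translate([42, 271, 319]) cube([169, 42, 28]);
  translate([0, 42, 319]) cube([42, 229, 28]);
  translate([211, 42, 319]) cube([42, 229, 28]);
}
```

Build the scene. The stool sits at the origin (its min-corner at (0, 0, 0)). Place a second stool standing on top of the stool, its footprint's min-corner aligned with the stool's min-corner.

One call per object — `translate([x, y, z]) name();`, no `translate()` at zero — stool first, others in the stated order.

stool();
translate([0, 0, 421]) stool_2();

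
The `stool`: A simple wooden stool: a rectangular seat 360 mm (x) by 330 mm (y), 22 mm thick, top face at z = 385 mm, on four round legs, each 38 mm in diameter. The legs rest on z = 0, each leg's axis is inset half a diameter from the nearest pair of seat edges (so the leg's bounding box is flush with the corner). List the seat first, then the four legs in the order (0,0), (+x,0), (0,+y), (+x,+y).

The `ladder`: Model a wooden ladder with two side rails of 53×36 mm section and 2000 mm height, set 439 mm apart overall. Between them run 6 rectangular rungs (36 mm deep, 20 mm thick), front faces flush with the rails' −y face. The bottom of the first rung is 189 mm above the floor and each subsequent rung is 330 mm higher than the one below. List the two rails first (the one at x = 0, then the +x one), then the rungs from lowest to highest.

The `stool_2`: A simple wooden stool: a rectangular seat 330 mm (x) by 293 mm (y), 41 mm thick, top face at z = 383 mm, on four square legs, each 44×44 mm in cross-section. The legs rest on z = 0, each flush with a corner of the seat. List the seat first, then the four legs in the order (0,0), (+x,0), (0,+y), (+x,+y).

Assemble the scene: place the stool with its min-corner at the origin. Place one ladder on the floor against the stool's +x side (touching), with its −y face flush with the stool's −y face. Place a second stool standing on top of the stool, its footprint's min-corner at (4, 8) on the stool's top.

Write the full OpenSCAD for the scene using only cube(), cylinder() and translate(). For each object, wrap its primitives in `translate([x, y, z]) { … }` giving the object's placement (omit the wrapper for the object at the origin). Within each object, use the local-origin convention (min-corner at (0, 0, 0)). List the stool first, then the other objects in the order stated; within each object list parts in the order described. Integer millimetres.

translate([0, 0, 363]) cube([360, 330, 22]);
translate([19, 19, 0]) cylinder(h = 363, r = 19);
translate([341, 19, 0]) cylinder(h = 363, r = 19);
translate([19, 311, 0]) cylinder(h = 363, r = 19);
translate([341, 311, 0]) cylinder(h = 363, r = 19);
translate([360, 0, 0]) {
  cube([53, 36, 2000]);
  translate([386, 0, 0]) cube([53, 36, 2000]);
  translate([53, 0, 189]) cube([333, 36, 20]);
  translate([53, 0, 519]) cube([333, 36, 20]);
  translate([53, 0, 849]) cube([333, 36, 20]);
  translate([53, 0, 1179]) cube([333, 36, 20]);
  translate([53, 0, 1509]) cube([333, 36, 20]);
  translate([53, 0, 1839]) cube([333, 36, 20]);
}
translate([4, 8, 385]) {
  translate([0, 0, 342]) cube([330, 293, 41]);
  cube([44, 44, 342]);
  translate([286, 0, 0]) cube([44, 44, 342]);
  translate([0, 249, 0]) cube([44, 44, 342]);
  translate([286, 249, 0]) cube([44, 44, 342]);
}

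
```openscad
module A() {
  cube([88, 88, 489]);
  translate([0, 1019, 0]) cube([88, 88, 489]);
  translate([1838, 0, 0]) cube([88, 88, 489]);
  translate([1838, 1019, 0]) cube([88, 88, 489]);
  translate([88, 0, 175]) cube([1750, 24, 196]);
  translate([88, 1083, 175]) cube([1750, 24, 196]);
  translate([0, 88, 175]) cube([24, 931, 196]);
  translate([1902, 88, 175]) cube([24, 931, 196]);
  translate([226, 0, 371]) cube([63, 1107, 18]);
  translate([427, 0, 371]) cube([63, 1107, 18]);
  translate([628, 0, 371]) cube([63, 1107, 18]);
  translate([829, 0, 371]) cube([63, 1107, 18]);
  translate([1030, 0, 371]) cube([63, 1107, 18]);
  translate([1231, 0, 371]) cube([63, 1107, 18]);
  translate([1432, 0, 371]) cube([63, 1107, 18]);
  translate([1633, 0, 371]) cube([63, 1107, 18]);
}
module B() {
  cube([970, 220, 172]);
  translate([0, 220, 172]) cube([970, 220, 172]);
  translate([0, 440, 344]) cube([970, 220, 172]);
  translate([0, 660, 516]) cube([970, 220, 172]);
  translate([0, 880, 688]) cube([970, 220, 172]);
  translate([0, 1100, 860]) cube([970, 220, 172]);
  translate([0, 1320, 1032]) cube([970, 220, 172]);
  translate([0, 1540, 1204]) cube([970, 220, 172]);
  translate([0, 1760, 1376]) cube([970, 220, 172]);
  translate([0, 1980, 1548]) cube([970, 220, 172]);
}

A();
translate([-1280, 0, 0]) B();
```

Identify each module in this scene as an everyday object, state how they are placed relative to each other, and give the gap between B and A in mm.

The staircase's nearest face is 310 mm from the bed frame's −x face.

A is a bed frame. B is a staircase. The staircase is on the floor beside the bed frame on its −x side. The gap between the staircase and the bed frame is 310 mm.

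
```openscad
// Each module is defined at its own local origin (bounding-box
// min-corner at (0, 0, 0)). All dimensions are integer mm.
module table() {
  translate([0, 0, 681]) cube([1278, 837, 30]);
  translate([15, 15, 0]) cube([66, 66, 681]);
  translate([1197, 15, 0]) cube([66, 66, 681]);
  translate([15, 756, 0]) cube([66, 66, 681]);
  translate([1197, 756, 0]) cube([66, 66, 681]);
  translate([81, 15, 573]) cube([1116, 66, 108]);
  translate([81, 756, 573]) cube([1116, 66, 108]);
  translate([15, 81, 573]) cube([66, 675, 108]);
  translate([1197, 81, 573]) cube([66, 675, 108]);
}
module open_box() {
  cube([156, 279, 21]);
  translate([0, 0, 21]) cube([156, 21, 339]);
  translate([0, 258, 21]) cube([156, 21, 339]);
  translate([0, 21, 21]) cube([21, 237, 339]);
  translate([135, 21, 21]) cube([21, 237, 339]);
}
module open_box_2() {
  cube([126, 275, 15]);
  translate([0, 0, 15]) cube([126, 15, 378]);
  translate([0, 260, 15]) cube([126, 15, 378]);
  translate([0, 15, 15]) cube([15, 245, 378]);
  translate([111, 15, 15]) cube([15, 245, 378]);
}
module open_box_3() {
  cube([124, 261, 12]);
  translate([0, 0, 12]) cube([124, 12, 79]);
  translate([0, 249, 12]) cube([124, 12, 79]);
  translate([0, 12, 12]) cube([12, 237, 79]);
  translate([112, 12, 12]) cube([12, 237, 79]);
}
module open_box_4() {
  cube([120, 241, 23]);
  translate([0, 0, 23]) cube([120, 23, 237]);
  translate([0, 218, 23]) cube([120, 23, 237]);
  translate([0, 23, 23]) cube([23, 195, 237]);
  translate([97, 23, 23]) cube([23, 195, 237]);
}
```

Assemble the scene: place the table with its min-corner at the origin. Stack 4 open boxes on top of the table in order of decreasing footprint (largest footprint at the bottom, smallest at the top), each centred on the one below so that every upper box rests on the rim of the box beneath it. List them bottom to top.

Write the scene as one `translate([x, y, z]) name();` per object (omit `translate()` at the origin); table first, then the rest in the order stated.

table();
translate([561, 279, 711]) open_box();
translate([576, 281, 1071]) open_box_2();
translate([577, 288, 1464]) open_box_3();
translate([579, 298, 1555]) open_box_4();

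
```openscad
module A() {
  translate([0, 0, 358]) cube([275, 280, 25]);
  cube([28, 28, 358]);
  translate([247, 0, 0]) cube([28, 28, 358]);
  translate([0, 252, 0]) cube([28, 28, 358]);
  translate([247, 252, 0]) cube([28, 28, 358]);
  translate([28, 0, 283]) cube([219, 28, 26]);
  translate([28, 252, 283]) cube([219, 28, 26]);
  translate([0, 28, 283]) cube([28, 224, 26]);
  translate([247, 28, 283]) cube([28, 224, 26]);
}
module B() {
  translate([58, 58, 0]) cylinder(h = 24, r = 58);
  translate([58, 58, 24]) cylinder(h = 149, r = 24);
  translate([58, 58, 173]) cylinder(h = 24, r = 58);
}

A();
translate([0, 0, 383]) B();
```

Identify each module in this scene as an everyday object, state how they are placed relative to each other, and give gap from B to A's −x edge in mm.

A is a stool. B is a spool. The spool is on top of the stool. The gap from the spool to the stool's −x edge is 0 mm.

The spool's min-x is at 0; the stool's min-x is 0; gap = 0 mm.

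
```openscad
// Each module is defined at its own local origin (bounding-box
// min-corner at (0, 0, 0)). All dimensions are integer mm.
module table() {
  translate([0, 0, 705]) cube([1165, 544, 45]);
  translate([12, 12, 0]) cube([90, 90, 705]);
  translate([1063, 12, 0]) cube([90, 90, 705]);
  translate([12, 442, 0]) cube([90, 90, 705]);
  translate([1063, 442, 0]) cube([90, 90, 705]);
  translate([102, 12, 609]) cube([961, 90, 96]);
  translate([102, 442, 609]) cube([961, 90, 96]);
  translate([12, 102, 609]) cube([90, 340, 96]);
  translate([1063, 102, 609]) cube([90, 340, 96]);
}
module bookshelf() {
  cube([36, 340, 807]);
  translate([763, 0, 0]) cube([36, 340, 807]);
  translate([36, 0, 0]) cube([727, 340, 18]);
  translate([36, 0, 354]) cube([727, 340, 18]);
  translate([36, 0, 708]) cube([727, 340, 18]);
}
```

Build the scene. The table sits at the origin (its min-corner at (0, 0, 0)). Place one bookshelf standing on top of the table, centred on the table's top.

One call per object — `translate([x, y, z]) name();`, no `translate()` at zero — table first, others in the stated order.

table();
translate([183, 102, 750]) bookshelf();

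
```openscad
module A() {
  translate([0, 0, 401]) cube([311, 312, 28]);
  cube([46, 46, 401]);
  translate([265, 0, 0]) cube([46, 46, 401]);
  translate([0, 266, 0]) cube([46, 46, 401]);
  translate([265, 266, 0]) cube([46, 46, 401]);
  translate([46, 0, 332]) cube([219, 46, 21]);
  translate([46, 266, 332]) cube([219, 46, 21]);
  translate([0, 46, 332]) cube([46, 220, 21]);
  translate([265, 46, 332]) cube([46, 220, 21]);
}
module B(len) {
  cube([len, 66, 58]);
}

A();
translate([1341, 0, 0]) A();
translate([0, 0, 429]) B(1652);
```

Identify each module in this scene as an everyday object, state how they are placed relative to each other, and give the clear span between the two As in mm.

A is a stool. B is a beam. A beam spans the tops of two stools. The clear span between the two stools is 1030 mm.

Second stool starts at x = 1341; first ends at x = 311; clear span = 1341 − 311 = 1030 mm.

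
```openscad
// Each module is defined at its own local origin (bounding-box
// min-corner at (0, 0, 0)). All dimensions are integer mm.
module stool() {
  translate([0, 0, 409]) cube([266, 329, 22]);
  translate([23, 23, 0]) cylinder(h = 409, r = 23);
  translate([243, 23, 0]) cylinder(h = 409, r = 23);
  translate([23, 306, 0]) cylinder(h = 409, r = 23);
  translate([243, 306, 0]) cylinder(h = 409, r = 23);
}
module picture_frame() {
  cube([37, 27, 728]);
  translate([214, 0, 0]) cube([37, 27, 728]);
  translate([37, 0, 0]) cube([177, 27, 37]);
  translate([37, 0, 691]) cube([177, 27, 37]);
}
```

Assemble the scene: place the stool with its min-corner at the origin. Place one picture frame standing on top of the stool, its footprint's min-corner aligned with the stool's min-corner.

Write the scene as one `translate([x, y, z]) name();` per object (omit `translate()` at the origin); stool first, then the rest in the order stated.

stool();
translate([0, 0, 431]) picture_frame();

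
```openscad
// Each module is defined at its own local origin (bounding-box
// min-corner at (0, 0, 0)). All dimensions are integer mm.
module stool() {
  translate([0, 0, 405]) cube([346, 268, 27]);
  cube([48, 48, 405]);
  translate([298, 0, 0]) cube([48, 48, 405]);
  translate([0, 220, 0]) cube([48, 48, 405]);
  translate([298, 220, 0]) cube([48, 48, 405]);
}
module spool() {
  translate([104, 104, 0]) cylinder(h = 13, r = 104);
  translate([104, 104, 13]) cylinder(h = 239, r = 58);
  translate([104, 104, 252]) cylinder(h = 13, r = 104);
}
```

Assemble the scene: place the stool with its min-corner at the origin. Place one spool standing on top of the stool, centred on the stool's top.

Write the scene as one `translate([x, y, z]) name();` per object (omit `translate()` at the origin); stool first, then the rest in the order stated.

stool();
translate([69, 30, 432]) spool();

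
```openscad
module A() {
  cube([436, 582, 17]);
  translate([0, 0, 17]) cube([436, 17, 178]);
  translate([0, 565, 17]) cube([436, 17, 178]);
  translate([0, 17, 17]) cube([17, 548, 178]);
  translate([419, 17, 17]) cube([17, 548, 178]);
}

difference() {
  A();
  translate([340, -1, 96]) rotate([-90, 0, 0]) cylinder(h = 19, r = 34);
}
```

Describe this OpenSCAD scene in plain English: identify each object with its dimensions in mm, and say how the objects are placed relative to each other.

A is an open-topped rectangular box: outside dimensions 436×582×195 mm, with a uniform wall and base thickness of 17 mm. The base is a full 436×582 slab on the floor; four walls sit on top of the base. The front and back walls (the −y and +y sides) span the full width; the two side walls fit between them.

The open box has a circular hole of radius 34 mm through its front wall, centred at (x = 340, z = 96).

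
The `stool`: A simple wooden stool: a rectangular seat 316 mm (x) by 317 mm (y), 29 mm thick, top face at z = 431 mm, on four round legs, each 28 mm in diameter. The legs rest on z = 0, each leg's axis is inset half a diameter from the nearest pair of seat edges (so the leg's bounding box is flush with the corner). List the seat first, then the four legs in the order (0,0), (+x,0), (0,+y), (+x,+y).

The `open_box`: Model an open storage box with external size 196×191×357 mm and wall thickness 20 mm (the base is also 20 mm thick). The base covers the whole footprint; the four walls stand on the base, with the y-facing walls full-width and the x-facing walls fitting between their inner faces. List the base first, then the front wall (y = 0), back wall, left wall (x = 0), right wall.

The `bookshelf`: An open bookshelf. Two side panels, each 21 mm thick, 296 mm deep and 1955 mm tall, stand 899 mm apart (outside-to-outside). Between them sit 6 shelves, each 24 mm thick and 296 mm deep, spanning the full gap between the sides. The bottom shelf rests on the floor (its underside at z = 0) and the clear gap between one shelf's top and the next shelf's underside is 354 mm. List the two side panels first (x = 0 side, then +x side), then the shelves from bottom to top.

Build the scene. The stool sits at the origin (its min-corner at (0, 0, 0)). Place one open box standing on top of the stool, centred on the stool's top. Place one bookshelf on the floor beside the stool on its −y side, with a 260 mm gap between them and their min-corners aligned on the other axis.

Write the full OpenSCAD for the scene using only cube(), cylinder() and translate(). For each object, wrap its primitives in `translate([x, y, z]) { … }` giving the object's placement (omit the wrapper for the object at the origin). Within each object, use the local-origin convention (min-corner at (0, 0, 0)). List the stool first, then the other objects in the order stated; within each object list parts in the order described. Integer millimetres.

translate([0, 0, 402]) cube([316, 317, 29]);
translate([14, 14, 0]) cylinder(h = 402, r = 14);
translate([302, 14, 0]) cylinder(h = 402, r = 14);
translate([14, 303, 0]) cylinder(h = 402, r = 14);
translate([302, 303, 0]) cylinder(h = 402, r = 14);
translate([60, 63, 431]) {
  cube([196, 191, 20]);
  translate([0, 0, 20]) cube([196, 20, 337]);
  translate([0, 171, 20]) cube([196, 20, 337]);
  translate([0, 20, 20]) cube([20, 151, 337]);
  translate([176, 20, 20]) cube([20, 151, 337]);
}
translate([0, -556, 0]) {
  cube([21, 296, 1955]);
  translate([878, 0, 0]) cube([21, 296, 1955]);
  translate([21, 0, 0]) cube([857, 296, 24]);
  translate([21, 0, 378]) cube([857, 296, 24]);
  translate([21, 0, 756]) cube([857, 296, 24]);
  translate([21, 0, 1134]) cube([857, 296, 24]);
  translate([21, 0, 1512]) cube([857, 296, 24]);
  translate([21, 0, 1890]) cube([857, 296, 24]);
}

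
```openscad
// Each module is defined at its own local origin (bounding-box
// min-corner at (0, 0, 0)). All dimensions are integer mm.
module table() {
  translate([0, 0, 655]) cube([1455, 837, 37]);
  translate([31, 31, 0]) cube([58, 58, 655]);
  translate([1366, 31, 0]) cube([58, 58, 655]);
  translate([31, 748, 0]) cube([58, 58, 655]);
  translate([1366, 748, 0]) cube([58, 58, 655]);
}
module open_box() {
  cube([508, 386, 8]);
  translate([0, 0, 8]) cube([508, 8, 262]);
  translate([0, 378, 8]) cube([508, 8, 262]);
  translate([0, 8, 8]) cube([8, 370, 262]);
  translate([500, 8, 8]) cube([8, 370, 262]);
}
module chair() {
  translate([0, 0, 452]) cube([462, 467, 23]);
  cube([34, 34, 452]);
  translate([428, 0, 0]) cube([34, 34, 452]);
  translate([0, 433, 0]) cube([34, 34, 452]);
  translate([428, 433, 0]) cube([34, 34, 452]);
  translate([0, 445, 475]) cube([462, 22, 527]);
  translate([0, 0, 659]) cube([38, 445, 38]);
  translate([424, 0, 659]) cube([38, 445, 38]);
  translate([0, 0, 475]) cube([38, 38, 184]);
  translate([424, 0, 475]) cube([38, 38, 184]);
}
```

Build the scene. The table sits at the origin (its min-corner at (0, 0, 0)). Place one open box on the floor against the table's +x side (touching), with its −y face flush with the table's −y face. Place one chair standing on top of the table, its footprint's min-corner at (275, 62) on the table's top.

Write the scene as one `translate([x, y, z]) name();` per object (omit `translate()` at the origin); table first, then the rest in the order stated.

table();
translate([1455, 0, 0]) open_box();
translate([275, 62, 692]) chair();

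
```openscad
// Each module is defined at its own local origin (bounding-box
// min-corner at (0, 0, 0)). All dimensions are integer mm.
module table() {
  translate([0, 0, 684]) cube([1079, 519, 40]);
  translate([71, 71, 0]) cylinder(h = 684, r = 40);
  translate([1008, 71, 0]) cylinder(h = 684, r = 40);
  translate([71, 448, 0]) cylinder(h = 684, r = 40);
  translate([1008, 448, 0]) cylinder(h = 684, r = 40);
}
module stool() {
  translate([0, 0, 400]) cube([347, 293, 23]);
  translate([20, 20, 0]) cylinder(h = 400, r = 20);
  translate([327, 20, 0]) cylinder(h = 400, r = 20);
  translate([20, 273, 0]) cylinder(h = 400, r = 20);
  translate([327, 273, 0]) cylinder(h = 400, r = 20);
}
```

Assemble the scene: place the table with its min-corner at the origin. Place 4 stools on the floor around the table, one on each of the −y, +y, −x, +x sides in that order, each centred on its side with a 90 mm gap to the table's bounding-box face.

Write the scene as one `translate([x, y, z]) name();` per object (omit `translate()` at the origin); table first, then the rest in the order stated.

table();
translate([366, -383, 0]) stool();
translate([366, 609, 0]) stool();
translate([-437, 113, 0]) stool();
translate([1169, 113, 0]) stool();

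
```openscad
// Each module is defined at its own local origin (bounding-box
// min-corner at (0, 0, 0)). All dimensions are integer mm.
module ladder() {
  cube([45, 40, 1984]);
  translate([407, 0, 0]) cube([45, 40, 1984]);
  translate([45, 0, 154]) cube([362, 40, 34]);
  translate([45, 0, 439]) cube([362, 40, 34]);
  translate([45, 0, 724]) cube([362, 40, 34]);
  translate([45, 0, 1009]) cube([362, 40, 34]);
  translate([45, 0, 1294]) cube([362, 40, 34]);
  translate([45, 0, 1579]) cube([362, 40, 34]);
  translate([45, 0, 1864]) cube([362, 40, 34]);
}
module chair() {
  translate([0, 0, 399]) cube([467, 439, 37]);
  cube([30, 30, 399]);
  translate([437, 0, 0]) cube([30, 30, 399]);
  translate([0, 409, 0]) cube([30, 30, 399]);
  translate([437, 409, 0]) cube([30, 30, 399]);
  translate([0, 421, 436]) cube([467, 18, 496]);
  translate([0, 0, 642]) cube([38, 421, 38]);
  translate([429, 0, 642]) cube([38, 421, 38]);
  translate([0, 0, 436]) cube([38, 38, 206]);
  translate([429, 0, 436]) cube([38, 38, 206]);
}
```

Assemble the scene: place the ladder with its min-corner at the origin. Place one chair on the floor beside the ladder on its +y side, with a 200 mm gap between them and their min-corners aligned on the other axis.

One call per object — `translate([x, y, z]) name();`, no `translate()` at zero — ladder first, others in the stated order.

ladder();
translate([0, 240, 0]) chair();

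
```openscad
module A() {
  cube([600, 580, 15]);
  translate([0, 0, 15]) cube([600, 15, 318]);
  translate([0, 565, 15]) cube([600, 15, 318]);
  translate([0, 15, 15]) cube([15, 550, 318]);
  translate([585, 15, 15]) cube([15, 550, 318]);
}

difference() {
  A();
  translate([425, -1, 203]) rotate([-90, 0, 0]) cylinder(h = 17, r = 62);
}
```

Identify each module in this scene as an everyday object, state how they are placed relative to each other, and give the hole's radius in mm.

The subtracted cylinder has r = 62 mm.

A is an open box. The open box has a circular hole through its front wall. The hole's radius is 62 mm.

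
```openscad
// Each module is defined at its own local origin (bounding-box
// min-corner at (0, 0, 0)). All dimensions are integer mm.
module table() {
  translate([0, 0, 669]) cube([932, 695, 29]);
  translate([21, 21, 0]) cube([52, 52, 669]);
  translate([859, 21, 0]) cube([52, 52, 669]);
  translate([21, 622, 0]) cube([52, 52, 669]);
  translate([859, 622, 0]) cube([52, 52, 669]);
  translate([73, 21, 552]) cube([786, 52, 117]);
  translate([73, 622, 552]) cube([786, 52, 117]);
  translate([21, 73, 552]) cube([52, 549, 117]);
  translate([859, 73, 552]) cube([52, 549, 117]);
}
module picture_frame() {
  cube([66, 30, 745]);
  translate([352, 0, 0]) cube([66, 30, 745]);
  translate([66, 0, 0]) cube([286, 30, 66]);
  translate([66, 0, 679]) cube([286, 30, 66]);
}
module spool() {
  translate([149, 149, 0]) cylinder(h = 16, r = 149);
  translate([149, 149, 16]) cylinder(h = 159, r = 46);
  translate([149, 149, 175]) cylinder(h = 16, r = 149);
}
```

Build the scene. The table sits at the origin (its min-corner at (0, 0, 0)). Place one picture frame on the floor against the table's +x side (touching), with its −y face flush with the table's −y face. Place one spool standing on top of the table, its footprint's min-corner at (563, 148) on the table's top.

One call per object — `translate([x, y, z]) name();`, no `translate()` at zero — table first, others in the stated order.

table();
translate([932, 0, 0]) picture_frame();
translate([563, 148, 698]) spool();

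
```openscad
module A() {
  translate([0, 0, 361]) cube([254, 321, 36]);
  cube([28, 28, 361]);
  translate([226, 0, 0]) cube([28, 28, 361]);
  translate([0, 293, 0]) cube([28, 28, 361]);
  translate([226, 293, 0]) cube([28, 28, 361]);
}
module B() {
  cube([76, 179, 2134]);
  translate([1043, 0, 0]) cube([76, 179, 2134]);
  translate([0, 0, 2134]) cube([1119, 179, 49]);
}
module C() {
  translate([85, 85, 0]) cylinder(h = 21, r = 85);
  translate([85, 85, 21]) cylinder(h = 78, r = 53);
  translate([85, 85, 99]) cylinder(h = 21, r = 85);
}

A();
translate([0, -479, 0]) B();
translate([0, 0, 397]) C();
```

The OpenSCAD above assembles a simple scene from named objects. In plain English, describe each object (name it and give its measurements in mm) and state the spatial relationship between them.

A is a simple wooden stool: a rectangular seat 254 mm (x) by 321 mm (y), 36 mm thick, top face at z = 397 mm, on four square legs, each 28×28 mm in cross-section. The legs rest on z = 0, each flush with a corner of the seat.

B is a rectangular door frame: two vertical jambs of 76×179 mm section, 2134 mm tall, with a clear opening 967 mm wide between their inner faces. A header 49 mm tall and 179 mm deep lies on top of the jambs and spans the full outside width.

C is a spool: two coaxial disc flanges of radius 85 mm and thickness 21 mm, joined by a core cylinder of radius 53 mm and height 78 mm. The lower flange rests on z = 0 and the three cylinders share a vertical axis.

The door frame is on the floor beside the stool on its −y side. The spool is on top of the stool.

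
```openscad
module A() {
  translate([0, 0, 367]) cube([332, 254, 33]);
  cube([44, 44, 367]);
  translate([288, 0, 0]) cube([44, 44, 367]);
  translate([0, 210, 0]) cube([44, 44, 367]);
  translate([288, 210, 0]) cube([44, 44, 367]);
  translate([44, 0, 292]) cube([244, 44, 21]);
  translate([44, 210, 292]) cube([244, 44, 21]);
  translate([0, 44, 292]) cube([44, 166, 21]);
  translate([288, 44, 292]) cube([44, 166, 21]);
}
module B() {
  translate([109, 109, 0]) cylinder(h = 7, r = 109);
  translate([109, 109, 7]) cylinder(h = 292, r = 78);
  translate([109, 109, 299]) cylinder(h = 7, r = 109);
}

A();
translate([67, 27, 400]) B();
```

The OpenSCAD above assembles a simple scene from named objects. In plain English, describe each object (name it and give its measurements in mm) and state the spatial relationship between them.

A is a four-legged stool. The seat is 332×254 mm, 33 mm thick, top at z = 400 mm. It stands on four square legs, each 44×44 mm in cross-section, from z = 0 to the seat underside, each flush with a corner of the seat. Four stretchers, 44 mm wide and 21 mm tall, connect adjacent legs with their undersides at z = 292 mm, each running between the inner faces of the legs it joins and aligned with the legs' outer faces on the other axis.

B is a spool: two coaxial disc flanges of radius 109 mm and thickness 7 mm, joined by a core cylinder of radius 78 mm and height 292 mm. The lower flange rests on z = 0 and the three cylinders share a vertical axis.

The spool is on top of the stool.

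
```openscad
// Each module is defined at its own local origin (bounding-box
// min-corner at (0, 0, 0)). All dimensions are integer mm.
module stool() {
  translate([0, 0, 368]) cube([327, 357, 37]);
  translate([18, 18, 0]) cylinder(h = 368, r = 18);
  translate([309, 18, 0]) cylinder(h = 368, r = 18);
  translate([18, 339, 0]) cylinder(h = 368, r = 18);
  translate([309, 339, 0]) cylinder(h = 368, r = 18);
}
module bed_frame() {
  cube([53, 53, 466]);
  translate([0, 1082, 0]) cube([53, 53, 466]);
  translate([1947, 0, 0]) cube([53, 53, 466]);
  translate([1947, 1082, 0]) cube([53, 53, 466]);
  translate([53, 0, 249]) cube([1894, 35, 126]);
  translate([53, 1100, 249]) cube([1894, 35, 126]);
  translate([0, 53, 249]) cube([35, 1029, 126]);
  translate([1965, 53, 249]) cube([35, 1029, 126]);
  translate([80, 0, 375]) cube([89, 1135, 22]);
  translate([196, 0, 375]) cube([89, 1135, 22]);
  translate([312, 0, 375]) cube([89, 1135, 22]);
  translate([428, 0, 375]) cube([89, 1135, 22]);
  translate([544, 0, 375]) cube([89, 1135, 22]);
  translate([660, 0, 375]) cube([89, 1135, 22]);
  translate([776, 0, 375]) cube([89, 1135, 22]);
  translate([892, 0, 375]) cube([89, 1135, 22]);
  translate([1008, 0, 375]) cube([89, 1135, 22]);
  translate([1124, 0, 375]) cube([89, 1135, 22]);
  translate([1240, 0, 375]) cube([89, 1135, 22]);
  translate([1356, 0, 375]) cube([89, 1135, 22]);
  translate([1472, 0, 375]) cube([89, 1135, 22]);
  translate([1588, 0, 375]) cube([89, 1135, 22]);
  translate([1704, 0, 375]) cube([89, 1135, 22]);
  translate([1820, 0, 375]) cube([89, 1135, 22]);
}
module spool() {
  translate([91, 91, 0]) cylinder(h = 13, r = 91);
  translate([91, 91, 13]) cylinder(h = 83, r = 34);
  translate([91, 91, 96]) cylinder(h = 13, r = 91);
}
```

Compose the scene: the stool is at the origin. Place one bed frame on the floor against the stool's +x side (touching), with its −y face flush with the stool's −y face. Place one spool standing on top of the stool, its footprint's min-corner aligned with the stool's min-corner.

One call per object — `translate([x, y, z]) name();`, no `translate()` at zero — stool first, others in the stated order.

stool();
translate([327, 0, 0]) bed_frame();
translate([0, 0, 405]) spool();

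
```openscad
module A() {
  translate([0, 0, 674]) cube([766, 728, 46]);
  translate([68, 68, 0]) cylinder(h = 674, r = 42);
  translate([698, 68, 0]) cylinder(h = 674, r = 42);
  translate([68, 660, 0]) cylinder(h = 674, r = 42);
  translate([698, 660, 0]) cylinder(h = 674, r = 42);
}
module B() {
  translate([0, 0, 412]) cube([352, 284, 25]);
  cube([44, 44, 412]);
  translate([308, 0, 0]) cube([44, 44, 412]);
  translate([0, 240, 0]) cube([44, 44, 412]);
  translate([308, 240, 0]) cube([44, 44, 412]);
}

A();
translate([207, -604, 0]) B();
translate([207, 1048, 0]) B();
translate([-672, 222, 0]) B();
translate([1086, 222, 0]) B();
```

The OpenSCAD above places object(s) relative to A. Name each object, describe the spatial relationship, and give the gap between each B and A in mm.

A is a table. B is a stool. Four stools sit around the table at the −y, +y, −x, +x sides. The gap between each stool and the table is 320 mm.

Each stool's nearest face is 320 mm from the table's bounding box.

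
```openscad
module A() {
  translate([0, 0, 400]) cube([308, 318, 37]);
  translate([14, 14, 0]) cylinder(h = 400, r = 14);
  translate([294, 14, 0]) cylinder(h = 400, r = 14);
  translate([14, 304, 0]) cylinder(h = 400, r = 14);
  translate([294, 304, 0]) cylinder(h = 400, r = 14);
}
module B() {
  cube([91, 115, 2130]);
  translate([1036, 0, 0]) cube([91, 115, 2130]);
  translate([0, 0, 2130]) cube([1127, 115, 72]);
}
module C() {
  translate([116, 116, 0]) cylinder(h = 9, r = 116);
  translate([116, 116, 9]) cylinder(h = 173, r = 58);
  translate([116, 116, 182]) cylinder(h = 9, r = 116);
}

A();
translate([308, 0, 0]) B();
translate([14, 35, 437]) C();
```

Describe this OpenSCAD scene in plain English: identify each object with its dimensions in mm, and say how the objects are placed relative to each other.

A is a four-legged stool. The seat is 308×318 mm, 37 mm thick, top at z = 437 mm. It stands on four round legs, each 28 mm in diameter, from z = 0 to the seat underside, each leg's axis is inset half a diameter from the nearest pair of seat edges (so the leg's bounding box is flush with the corner).

B is a door frame. The clear opening is 945 mm wide and 2130 mm high. Two 91 mm wide jambs, 115 mm deep, stand either side of the opening from the floor to the top of the opening. A 72 mm thick head sits across the top of both jambs, spanning the full outside width of the frame.

C is a spool: two coaxial disc flanges of radius 116 mm and thickness 9 mm, joined by a core cylinder of radius 58 mm and height 173 mm. The lower flange rests on z = 0 and the three cylinders share a vertical axis.

The door frame is against the stool's +x side, with their −y faces flush. The spool is on top of the stool.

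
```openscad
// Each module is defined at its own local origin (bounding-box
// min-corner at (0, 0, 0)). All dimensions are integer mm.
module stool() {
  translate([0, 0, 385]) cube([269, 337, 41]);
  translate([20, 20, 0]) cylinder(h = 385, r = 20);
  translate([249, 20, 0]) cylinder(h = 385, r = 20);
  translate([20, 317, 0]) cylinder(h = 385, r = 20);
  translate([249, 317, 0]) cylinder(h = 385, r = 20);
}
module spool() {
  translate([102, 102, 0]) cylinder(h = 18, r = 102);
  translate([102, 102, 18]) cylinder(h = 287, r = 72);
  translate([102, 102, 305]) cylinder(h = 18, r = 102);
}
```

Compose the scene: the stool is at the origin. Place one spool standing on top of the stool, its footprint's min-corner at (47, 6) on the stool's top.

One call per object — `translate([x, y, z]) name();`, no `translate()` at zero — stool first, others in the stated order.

stool();
translate([47, 6, 426]) spool();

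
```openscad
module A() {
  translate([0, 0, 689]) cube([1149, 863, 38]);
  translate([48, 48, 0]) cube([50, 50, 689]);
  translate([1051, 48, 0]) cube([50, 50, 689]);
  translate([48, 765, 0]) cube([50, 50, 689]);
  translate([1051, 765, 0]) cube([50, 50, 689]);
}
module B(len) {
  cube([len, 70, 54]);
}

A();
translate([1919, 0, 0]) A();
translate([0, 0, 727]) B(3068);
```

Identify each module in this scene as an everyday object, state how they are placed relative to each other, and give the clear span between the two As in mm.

A is a table. B is a beam. A beam spans the tops of two tables. The clear span between the two tables is 770 mm.

Second table starts at x = 1919; first ends at x = 1149; clear span = 1919 − 1149 = 770 mm.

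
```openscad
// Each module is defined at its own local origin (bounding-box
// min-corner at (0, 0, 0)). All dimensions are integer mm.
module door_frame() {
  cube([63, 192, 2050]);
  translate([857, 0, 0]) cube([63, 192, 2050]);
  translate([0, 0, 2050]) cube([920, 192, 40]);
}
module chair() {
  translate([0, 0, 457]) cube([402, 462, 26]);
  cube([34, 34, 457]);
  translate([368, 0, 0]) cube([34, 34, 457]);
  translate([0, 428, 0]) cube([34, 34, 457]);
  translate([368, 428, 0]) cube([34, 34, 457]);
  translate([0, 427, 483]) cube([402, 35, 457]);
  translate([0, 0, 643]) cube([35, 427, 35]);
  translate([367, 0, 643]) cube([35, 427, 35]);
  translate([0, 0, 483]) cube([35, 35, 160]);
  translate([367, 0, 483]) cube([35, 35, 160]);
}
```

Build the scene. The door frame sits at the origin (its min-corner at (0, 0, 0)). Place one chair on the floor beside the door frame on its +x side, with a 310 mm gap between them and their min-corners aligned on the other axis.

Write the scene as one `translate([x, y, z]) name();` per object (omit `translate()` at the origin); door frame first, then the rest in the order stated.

door_frame();
translate([1230, 0, 0]) chair();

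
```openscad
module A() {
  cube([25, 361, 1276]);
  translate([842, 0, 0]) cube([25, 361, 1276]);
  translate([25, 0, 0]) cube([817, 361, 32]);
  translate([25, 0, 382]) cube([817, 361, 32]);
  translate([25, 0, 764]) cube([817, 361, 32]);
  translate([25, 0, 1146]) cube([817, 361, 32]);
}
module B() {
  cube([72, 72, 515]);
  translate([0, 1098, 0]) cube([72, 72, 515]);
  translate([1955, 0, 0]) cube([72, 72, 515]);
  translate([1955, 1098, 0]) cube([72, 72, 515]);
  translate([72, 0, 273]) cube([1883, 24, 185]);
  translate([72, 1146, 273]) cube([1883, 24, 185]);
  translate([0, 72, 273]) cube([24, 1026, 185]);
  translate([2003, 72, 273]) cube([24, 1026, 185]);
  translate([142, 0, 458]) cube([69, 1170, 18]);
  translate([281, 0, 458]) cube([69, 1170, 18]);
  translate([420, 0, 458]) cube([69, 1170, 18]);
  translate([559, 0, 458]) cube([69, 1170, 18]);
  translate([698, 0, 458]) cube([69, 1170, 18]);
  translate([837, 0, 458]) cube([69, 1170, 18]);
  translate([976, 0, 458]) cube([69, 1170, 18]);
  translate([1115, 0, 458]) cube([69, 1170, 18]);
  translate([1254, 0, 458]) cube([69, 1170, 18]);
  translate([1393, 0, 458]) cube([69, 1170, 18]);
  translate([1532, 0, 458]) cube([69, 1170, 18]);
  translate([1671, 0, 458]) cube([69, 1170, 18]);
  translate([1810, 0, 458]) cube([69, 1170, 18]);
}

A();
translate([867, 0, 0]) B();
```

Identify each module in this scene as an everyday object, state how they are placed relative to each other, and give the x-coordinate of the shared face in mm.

A is a bookshelf. B is a bed frame. The bed frame is against the bookshelf's +x side, with their −y faces flush. The x-coordinate of the shared face is 867 mm.

The bookshelf's +x face and the bed frame's −x face are both at x = 867 mm.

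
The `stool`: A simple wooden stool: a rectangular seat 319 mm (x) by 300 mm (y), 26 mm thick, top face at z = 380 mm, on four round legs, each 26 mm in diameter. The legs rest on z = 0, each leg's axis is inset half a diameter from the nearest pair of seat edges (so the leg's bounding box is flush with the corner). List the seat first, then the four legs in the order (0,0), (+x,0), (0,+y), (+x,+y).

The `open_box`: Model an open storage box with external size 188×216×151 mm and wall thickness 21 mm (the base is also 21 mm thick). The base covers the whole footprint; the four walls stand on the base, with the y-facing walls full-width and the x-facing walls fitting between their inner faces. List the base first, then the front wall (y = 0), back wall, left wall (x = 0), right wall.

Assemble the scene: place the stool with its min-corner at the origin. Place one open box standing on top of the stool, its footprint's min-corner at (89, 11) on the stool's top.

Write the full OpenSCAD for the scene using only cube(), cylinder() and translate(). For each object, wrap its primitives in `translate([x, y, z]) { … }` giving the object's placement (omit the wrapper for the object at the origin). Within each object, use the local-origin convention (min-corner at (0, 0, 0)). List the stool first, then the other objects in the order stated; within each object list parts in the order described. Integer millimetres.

translate([0, 0, 354]) cube([319, 300, 26]);
translate([13, 13, 0]) cylinder(h = 354, r = 13);
translate([306, 13, 0]) cylinder(h = 354, r = 13);
translate([13, 287, 0]) cylinder(h = 354, r = 13);
translate([306, 287, 0]) cylinder(h = 354, r = 13);
translate([89, 11, 380]) {
  cube([188, 216, 21]);
  translate([0, 0, 21]) cube([188, 21, 130]);
  translate([0, 195, 21]) cube([188, 21, 130]);
  translate([0, 21, 21]) cube([21, 174, 130]);
  translate([167, 21, 21]) cube([21, 174, 130]);
}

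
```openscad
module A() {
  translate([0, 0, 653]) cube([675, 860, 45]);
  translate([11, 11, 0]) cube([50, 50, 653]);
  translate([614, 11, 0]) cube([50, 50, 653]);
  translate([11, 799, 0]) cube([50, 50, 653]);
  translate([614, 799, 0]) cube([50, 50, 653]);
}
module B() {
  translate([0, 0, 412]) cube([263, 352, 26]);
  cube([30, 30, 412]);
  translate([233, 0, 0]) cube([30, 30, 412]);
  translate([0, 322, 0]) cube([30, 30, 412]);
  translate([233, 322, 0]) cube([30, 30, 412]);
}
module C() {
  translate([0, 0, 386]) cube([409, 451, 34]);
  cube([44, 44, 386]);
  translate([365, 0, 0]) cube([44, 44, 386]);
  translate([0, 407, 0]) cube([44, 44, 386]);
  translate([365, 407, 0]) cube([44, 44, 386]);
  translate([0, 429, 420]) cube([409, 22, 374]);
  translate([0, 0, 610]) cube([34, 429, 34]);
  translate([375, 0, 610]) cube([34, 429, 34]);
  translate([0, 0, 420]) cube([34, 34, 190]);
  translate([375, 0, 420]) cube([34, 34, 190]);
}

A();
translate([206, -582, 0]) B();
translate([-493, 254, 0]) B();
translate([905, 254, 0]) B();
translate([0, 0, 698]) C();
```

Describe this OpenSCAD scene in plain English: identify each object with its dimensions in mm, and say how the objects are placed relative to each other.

A is a table: top 675 mm (x) × 860 mm (y), 45 mm thick, upper face at z = 698 mm, on four 50×50 mm square legs, each inset 11 mm from the nearest pair of top edges, running from z = 0 to the bottom of the top.

B is a four-legged stool. The seat is a 263×352×26 mm slab whose top surface is at z = 438 mm; four square legs, each 30×30 mm in cross-section, run from the floor (z = 0) to the underside of the seat, each flush with a corner of the seat.

C is a chair: 409×451 mm seat, 34 mm thick, top at z = 420 mm, on four 44 mm square corner legs flush with the seat edges. A 22 mm thick backrest slab spans the full seat width, extending 374 mm above the seat top, its back face flush with the seat's +y edge. Two armrests of 34×34 mm section run along each side from the seat's front edge to the front of the backrest, top faces 224 mm above the seat top and outer faces flush with the seat's x-edges; a 34×34 mm post under the front of each armrest stands on the seat at the front corner.

Three stools sit around the table at the −y, −x, +x sides. The chair is on top of the table.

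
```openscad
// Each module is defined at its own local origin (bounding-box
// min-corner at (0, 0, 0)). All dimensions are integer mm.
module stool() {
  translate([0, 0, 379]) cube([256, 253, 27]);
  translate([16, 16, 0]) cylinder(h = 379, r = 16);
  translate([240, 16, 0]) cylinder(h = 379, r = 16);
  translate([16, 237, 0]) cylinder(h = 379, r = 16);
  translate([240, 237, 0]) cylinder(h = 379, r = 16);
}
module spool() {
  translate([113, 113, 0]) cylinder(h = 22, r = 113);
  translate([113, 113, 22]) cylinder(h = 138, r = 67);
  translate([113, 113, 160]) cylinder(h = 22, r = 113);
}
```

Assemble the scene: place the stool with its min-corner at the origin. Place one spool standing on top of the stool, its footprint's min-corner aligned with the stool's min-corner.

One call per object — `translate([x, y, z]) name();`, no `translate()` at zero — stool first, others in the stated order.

stool();
translate([0, 0, 406]) spool();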